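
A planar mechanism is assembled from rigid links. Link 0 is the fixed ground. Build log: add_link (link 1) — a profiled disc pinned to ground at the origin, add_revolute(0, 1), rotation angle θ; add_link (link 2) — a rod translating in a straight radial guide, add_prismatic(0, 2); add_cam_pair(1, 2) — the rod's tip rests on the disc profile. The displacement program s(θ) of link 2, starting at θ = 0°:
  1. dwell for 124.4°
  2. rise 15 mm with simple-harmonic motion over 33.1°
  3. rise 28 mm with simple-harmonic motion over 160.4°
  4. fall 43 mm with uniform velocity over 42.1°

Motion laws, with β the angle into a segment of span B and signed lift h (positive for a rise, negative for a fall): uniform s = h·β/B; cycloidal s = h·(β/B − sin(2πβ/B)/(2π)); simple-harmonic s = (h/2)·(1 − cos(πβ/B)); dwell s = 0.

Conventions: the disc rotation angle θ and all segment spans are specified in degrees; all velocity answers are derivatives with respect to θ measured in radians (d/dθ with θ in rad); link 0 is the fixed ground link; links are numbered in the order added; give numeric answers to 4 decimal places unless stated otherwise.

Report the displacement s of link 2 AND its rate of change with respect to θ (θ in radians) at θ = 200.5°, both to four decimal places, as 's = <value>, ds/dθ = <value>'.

seg 1 [0°–124.4°] dwell: s stays 0.0000
seg 2 [124.4°–157.5°] simple-harmonic, h=15: full span → s += 15 → s = 15.0000
seg 3 [157.5°–317.9°] simple-harmonic, h=28: θ=200.5° here. β=43, B=160.4. 28/2·(1 − cos(π·0.2681)) = 4.6785 → s = 19.6785
velocity in seg [157.5°–317.9°] (simple-harmonic), θ in radians: β = 43° = 0.7505 rad, B = 160.4° = 2.7995 rad; ds/dθ = (πh/(2B)) sin(πβ/B) = (π·28/(2·2.7995)) sin(π·0.2681) = 11.721898 mm/rad

s = 19.6785, ds/dθ = 11.7219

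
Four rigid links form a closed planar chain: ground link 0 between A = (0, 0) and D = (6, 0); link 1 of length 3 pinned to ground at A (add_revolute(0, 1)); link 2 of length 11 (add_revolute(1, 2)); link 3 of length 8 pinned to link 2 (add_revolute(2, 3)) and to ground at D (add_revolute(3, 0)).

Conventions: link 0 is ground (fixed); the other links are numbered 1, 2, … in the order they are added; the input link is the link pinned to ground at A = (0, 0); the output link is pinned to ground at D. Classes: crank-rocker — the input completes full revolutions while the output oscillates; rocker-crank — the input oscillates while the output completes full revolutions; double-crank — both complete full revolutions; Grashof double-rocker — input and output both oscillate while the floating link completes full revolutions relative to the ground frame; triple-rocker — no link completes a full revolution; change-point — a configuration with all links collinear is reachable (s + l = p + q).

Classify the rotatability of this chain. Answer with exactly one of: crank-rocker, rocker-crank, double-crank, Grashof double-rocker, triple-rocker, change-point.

lengths: ground=6, input=3, coupler=11, output=8
sorted: s=3 (shortest), l=11 (longest), p+q=14
s + l = 14 vs p + q = 14
s + l = p + q → change-point (collinear configuration reachable)

change-point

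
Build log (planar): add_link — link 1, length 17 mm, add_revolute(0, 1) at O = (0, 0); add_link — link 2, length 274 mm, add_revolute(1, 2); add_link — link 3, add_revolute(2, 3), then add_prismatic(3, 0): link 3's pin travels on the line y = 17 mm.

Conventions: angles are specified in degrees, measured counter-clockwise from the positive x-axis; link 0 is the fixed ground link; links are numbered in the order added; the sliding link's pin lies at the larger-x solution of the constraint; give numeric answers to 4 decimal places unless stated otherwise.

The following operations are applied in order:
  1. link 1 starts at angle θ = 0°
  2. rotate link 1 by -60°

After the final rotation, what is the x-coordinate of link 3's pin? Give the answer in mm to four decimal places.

geometry: r = 17 mm, L = 274 mm, e = 17 mm; θ starts at 0°
rotate link 1 by -60°: θ ← 0° -60° = -60°
crank pin P = (r cos θ, r sin θ) = (8.500000, -14.722432)
h = r sin θ − e = -14.722432 − 17 = -31.722432
x = r cos θ + √(L² − h²) = 8.500000 + 272.157468 = 280.657468

280.6575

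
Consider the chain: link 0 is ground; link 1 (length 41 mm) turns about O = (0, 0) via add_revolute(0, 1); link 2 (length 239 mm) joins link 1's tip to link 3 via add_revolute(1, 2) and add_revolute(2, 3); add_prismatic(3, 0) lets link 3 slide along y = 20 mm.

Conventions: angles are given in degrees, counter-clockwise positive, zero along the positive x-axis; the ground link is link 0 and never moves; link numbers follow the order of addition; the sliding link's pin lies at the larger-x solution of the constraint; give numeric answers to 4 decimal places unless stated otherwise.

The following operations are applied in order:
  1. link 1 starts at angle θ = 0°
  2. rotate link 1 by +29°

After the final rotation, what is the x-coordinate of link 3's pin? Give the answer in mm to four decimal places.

geometry: r = 41 mm, L = 239 mm, e = 20 mm; θ starts at 0°
rotate link 1 by +29°: θ ← 0° +29° = 29°
crank pin P = (r cos θ, r sin θ) = (35.859408, 19.877194)
h = r sin θ − e = 19.877194 − 20 = -0.122806
x = r cos θ + √(L² − h²) = 35.859408 + 238.999968 = 274.859376

274.8594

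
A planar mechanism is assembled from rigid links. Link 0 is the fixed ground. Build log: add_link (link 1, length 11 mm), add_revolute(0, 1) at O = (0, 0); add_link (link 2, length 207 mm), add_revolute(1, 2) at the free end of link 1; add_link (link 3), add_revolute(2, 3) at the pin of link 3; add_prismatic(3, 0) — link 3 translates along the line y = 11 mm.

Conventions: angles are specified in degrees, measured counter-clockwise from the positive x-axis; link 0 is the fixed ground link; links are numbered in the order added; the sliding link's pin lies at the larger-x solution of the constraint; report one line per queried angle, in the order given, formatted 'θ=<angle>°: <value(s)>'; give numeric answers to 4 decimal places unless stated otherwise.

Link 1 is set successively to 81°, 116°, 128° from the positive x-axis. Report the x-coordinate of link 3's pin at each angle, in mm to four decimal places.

geometry: r = 11 mm, L = 207 mm, e = 11 mm
θ=81°: crank pin P = (r cos θ, r sin θ) = (1.720779, 10.864572)
θ=81°: h = r sin θ − e = 10.864572 − 11 = -0.135428
θ=81°: x = r cos θ + √(L² − h²) = 1.720779 + 206.999956 = 208.720735
θ=116°: crank pin P = (r cos θ, r sin θ) = (-4.822083, 9.886735)
θ=116°: h = r sin θ − e = 9.886735 − 11 = -1.113265
θ=116°: x = r cos θ + √(L² − h²) = -4.822083 + 206.997006 = 202.174924
θ=128°: crank pin P = (r cos θ, r sin θ) = (-6.772276, 8.668118)
θ=128°: h = r sin θ − e = 8.668118 − 11 = -2.331882
θ=128°: x = r cos θ + √(L² − h²) = -6.772276 + 206.986865 = 200.214589

θ=81°: 208.7207
θ=116°: 202.1749
θ=128°: 200.2146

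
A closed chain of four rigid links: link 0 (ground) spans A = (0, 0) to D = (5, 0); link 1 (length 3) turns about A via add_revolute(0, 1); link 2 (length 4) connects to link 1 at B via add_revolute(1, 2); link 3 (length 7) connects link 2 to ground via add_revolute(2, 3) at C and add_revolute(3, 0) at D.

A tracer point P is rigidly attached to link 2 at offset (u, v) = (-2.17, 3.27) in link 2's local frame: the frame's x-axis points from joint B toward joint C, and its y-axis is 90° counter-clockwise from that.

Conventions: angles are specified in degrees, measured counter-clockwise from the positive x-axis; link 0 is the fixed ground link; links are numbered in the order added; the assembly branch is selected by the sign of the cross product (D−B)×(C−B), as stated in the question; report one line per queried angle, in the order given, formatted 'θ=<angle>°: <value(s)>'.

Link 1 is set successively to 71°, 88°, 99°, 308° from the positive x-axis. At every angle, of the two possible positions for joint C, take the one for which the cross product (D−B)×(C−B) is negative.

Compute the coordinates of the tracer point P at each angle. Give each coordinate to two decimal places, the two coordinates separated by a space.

A=(0,0), D=(5.00,0)
θ=71°: B = A + 3.00·(cos71°, sin71°) = (0.9767, 2.8366)
θ=71°: |BD| = 4.9227
θ=71°: circle(B,4.00) ∩ circle(D,7.00): a=-0.8905, h=3.8996
θ=71°:   candidates: C₊=(2.4960,6.5368) cross=19.197; C₋=(-1.9981,0.1625) cross=-19.197
θ=71°:   branch - wants cross < 0 → take C=(-1.9981,0.1625) (cross=-19.197)
θ=71°: ex = (C−B)/|BC| = (-0.7437,-0.6685); ey = (0.6685,-0.7437)
θ=71°: P = B + -2.17·ex + 3.27·ey = (4.7766,1.8553)
θ=88°: B = A + 3.00·(cos88°, sin88°) = (0.1047, 2.9982)
θ=88°: |BD| = 5.7405
θ=88°: circle(B,4.00) ∩ circle(D,7.00): a=-0.0041, h=4.0000
θ=88°:   candidates: C₊=(2.1904,6.4114) cross=22.962; C₋=(-1.9879,-0.4108) cross=-22.962
θ=88°:   branch - wants cross < 0 → take C=(-1.9879,-0.4108) (cross=-22.962)
θ=88°: ex = (C−B)/|BC| = (-0.5232,-0.8522); ey = (0.8522,-0.5232)
θ=88°: P = B + -2.17·ex + 3.27·ey = (4.0268,3.1368)
θ=99°: B = A + 3.00·(cos99°, sin99°) = (-0.4693, 2.9631)
θ=99°: |BD| = 6.2204
θ=99°: circle(B,4.00) ∩ circle(D,7.00): a=0.4576, h=3.9737
θ=99°:   candidates: C₊=(1.8259,6.2390) cross=24.718; C₋=(-1.9598,-0.7489) cross=-24.718
θ=99°:   branch - wants cross < 0 → take C=(-1.9598,-0.7489) (cross=-24.718)
θ=99°: ex = (C−B)/|BC| = (-0.3726,-0.9280); ey = (0.9280,-0.3726)
θ=99°: P = B + -2.17·ex + 3.27·ey = (3.3738,3.7583)
θ=308°: B = A + 3.00·(cos308°, sin308°) = (1.8470, -2.3640)
θ=308°: |BD| = 3.9408
θ=308°: circle(B,4.00) ∩ circle(D,7.00): a=-2.2165, h=3.3297
θ=308°:   candidates: C₊=(-1.9239,-1.0296) cross=13.122; C₋=(2.0710,-6.3578) cross=-13.122
θ=308°:   branch - wants cross < 0 → take C=(2.0710,-6.3578) (cross=-13.122)
θ=308°: ex = (C−B)/|BC| = (0.0560,-0.9984); ey = (0.9984,0.0560)
θ=308°: P = B + -2.17·ex + 3.27·ey = (4.9903,-0.0143)

θ=71°: 4.78 1.86
θ=88°: 4.03 3.14
θ=99°: 3.37 3.76
θ=308°: 4.99 -0.01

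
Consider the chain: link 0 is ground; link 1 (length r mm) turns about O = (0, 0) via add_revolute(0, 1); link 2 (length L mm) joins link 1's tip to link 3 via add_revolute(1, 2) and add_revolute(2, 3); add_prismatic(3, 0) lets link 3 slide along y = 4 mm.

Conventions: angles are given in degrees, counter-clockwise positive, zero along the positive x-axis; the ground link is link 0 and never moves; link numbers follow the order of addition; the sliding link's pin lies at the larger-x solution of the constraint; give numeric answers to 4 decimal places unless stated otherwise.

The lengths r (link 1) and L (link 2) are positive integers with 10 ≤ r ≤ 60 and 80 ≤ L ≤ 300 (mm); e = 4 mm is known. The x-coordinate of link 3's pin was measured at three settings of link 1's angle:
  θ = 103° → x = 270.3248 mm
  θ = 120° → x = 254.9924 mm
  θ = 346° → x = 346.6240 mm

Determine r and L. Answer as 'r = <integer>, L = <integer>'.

constraint per measurement: (x − r cos θ)² + (r sin θ − e)² = L²
subtracting the θ₁ and θ₂ equations cancels the r² and L² terms:
r = (x₁² − x₂²) / (2[(x₁cos θ₁ + e sin θ₁) − (x₂cos θ₂ + e sin θ₂)]) = 60.0000 → r = 60
L² = (x₁ − r cos θ₁)² + (r sin θ₁ − e)² = 83520.9817 → L = 289.0000 → L = 289
check at θ₃=346°: x = 346.6240 (printed 346.6240) ✓

r = 60, L = 289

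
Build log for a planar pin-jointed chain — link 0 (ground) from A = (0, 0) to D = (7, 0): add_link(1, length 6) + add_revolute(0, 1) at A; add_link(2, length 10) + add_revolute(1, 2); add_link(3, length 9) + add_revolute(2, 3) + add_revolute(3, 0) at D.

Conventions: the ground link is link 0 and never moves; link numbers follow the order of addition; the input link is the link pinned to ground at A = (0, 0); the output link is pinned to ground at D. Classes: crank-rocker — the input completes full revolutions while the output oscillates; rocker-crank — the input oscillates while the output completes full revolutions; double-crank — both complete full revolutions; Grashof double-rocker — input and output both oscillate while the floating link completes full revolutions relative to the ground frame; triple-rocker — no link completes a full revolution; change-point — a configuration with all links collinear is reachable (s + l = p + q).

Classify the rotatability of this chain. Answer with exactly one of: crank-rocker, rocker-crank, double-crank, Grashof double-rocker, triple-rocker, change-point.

lengths: ground=7, input=6, coupler=10, output=9
sorted: s=6 (shortest), l=10 (longest), p+q=16
s + l = 16 vs p + q = 16
s + l = p + q → change-point (collinear configuration reachable)

change-point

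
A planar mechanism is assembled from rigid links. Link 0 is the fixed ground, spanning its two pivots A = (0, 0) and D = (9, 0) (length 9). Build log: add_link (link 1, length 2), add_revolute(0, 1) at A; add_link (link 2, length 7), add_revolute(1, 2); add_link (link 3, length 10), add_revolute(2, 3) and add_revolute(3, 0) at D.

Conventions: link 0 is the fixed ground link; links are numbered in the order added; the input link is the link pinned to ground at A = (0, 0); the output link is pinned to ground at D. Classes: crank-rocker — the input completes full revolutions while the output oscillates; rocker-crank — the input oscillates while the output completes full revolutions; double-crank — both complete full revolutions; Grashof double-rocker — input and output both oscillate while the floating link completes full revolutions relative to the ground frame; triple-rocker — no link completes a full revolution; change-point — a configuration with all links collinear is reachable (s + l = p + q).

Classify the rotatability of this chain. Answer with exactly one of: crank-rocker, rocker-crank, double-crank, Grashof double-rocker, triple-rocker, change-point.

lengths: ground=9, input=2, coupler=7, output=10
sorted: s=2 (shortest), l=10 (longest), p+q=16
s + l = 12 vs p + q = 16
s + l < p + q (Grashof) with shortest = input link → crank-rocker

crank-rocker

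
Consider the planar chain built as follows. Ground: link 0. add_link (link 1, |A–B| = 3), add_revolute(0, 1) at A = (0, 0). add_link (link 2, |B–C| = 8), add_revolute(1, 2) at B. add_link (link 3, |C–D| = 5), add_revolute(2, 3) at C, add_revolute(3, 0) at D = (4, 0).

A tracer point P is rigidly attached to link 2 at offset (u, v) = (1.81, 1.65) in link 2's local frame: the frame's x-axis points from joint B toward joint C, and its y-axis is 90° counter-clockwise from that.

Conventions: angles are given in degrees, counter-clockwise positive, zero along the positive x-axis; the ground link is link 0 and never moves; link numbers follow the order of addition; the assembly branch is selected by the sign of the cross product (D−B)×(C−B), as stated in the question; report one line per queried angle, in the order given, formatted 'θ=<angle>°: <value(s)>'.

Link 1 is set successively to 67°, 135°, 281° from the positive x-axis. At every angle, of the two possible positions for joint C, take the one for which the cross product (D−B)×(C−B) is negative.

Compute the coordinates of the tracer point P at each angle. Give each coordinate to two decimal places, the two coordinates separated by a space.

A=(0,0), D=(4.00,0)
θ=67°: B = A + 3.00·(cos67°, sin67°) = (1.1722, 2.7615)
θ=67°: |BD| = 3.9525
θ=67°: circle(B,8.00) ∩ circle(D,5.00): a=6.9098, h=4.0317
θ=67°:   candidates: C₊=(8.9326,0.8183) cross=15.935; C₋=(3.2990,-4.9506) cross=-15.935
θ=67°:   branch - wants cross < 0 → take C=(3.2990,-4.9506) (cross=-15.935)
θ=67°: ex = (C−B)/|BC| = (0.2658,-0.9640); ey = (0.9640,0.2658)
θ=67°: P = B + 1.81·ex + 1.65·ey = (3.2440,1.4553)
θ=135°: B = A + 3.00·(cos135°, sin135°) = (-2.1213, 2.1213)
θ=135°: |BD| = 6.4785
θ=135°: circle(B,8.00) ∩ circle(D,5.00): a=6.2492, h=4.9947
θ=135°:   candidates: C₊=(5.4189,4.7945) cross=32.358; C₋=(2.1479,-4.6443) cross=-32.358
θ=135°:   branch - wants cross < 0 → take C=(2.1479,-4.6443) (cross=-32.358)
θ=135°: ex = (C−B)/|BC| = (0.5337,-0.8457); ey = (0.8457,0.5337)
θ=135°: P = B + 1.81·ex + 1.65·ey = (0.2400,1.4711)
θ=281°: B = A + 3.00·(cos281°, sin281°) = (0.5724, -2.9449)
θ=281°: |BD| = 4.5189
θ=281°: circle(B,8.00) ∩ circle(D,5.00): a=6.5747, h=4.5578
θ=281°:   candidates: C₊=(2.5890,4.7968) cross=20.597; C₋=(8.5295,-2.1174) cross=-20.597
θ=281°:   branch - wants cross < 0 → take C=(8.5295,-2.1174) (cross=-20.597)
θ=281°: ex = (C−B)/|BC| = (0.9946,0.1034); ey = (-0.1034,0.9946)
θ=281°: P = B + 1.81·ex + 1.65·ey = (2.2021,-1.1165)

θ=67°: 3.24 1.46
θ=135°: 0.24 1.47
θ=281°: 2.20 -1.12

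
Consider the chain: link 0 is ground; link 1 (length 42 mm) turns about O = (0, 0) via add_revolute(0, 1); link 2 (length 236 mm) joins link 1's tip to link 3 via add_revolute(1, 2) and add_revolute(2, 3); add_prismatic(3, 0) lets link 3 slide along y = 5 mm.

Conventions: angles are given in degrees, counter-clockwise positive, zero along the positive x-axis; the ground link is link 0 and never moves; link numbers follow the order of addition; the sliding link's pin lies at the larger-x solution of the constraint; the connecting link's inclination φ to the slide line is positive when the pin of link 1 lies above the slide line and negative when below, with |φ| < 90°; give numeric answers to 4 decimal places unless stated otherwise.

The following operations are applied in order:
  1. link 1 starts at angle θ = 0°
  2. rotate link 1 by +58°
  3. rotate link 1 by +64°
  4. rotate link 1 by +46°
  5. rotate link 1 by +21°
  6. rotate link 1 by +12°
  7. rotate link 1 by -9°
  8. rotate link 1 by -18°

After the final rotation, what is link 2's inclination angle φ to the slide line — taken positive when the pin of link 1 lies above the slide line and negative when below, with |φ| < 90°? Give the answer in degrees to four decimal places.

geometry: r = 42 mm, L = 236 mm, e = 5 mm; θ starts at 0°
rotate link 1 by +58°: θ ← 0° +58° = 58°
rotate link 1 by +64°: θ ← 58° +64° = 122°
rotate link 1 by +46°: θ ← 122° +46° = 168°
rotate link 1 by +21°: θ ← 168° +21° = 189°
rotate link 1 by +12°: θ ← 189° +12° = 201°
rotate link 1 by -9°: θ ← 201° -9° = 192°
rotate link 1 by -18°: θ ← 192° -18° = 174°
h = r sin θ − e = 4.390195 − 5 = -0.609805
sin φ = h / L = -0.609805 / 236 = -0.00258392
φ = arcsin(-0.00258392) = -0.148048°

-0.1480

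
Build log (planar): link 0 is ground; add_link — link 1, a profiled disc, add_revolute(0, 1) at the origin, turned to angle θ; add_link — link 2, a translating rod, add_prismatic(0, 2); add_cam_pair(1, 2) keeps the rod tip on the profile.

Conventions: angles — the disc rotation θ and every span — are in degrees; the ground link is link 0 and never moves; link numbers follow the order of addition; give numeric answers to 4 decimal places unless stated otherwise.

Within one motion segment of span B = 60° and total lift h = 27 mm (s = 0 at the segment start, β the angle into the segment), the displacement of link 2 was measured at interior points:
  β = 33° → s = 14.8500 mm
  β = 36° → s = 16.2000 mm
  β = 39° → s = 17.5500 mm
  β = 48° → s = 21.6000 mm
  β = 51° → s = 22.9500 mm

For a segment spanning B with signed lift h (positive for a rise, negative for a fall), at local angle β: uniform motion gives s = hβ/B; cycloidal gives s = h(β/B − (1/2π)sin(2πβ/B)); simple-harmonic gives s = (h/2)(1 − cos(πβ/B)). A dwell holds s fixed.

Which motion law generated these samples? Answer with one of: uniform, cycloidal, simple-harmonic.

candidates at β/B = r: uniform s = h·r (linear in β); cycloidal s = h·(r − sin(2πr)/(2π)); simple-harmonic s = (h/2)(1 − cos(πr))
β=33°: printed 14.8500 | uniform 14.8500, cycloidal 16.1779, simple-harmonic 15.6119
β=36°: printed 16.2000 | uniform 16.2000, cycloidal 18.7258, simple-harmonic 17.6717
β=39°: printed 17.5500 | uniform 17.5500, cycloidal 21.0265, simple-harmonic 19.6289
β=48°: printed 21.6000 | uniform 21.6000, cycloidal 25.6869, simple-harmonic 24.4217
β=51°: printed 22.9500 | uniform 22.9500, cycloidal 26.4265, simple-harmonic 25.5286
only one law matches every sample → uniform

uniform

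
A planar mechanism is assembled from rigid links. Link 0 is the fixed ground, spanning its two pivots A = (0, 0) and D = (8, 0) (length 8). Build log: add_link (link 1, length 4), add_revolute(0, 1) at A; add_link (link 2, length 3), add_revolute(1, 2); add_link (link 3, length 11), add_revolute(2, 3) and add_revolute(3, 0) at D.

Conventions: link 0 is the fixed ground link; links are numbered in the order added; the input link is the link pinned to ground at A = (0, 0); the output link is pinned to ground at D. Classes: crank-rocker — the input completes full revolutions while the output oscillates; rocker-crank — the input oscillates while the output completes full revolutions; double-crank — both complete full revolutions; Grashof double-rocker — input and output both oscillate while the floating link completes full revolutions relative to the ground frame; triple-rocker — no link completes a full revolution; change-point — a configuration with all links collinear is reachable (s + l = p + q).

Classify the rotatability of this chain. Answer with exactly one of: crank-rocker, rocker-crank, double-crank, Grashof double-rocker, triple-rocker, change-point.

lengths: ground=8, input=4, coupler=3, output=11
sorted: s=3 (shortest), l=11 (longest), p+q=12
s + l = 14 vs p + q = 12
s + l > p + q → non-Grashof → no link fully rotates → triple-rocker

triple-rocker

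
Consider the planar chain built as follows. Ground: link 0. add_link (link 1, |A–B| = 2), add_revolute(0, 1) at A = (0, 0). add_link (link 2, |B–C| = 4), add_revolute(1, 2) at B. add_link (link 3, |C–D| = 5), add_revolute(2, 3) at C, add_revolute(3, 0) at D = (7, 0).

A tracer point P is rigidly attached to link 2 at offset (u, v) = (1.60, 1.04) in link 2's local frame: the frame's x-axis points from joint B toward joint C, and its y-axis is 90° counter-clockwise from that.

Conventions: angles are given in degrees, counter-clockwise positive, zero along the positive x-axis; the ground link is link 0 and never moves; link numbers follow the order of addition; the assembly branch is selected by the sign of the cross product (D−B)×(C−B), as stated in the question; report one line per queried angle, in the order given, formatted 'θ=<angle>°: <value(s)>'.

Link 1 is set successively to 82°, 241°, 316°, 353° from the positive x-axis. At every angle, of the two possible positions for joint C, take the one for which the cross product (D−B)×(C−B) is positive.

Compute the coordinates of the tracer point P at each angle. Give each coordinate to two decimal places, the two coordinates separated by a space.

A=(0,0), D=(7.00,0)
θ=82°: B = A + 2.00·(cos82°, sin82°) = (0.2783, 1.9805)
θ=82°: |BD| = 7.0074
θ=82°: circle(B,4.00) ∩ circle(D,5.00): a=2.8615, h=2.7950
θ=82°:   candidates: C₊=(3.8131,3.8528) cross=19.585; C₋=(2.2332,-1.5092) cross=-19.585
θ=82°:   branch + wants cross > 0 → take C=(3.8131,3.8528) (cross=19.585)
θ=82°: ex = (C−B)/|BC| = (0.8837,0.4681); ey = (-0.4681,0.8837)
θ=82°: P = B + 1.60·ex + 1.04·ey = (1.2055,3.6485)
θ=241°: B = A + 2.00·(cos241°, sin241°) = (-0.9696, -1.7492)
θ=241°: |BD| = 8.1593
θ=241°: circle(B,4.00) ∩ circle(D,5.00): a=3.5281, h=1.8847
θ=241°:   candidates: C₊=(2.0724,0.8480) cross=15.378; C₋=(2.8806,-2.8338) cross=-15.378
θ=241°:   branch + wants cross > 0 → take C=(2.0724,0.8480) (cross=15.378)
θ=241°: ex = (C−B)/|BC| = (0.7605,0.6493); ey = (-0.6493,0.7605)
θ=241°: P = B + 1.60·ex + 1.04·ey = (-0.4281,0.0806)
θ=316°: B = A + 2.00·(cos316°, sin316°) = (1.4387, -1.3893)
θ=316°: |BD| = 5.7322
θ=316°: circle(B,4.00) ∩ circle(D,5.00): a=2.0811, h=3.4160
θ=316°:   candidates: C₊=(2.6298,2.4292) cross=19.581; C₋=(4.2856,-4.1991) cross=-19.581
θ=316°:   branch + wants cross > 0 → take C=(2.6298,2.4292) (cross=19.581)
θ=316°: ex = (C−B)/|BC| = (0.2978,0.9546); ey = (-0.9546,0.2978)
θ=316°: P = B + 1.60·ex + 1.04·ey = (0.9223,0.4478)
θ=353°: B = A + 2.00·(cos353°, sin353°) = (1.9851, -0.2437)
θ=353°: |BD| = 5.0208
θ=353°: circle(B,4.00) ∩ circle(D,5.00): a=1.6141, h=3.6599
θ=353°:   candidates: C₊=(3.4197,3.4902) cross=18.375; C₋=(3.7750,-3.8209) cross=-18.375
θ=353°:   branch + wants cross > 0 → take C=(3.4197,3.4902) (cross=18.375)
θ=353°: ex = (C−B)/|BC| = (0.3586,0.9335); ey = (-0.9335,0.3586)
θ=353°: P = B + 1.60·ex + 1.04·ey = (1.5881,1.6228)

θ=82°: 1.21 3.65
θ=241°: -0.43 0.08
θ=316°: 0.92 0.45
θ=353°: 1.59 1.62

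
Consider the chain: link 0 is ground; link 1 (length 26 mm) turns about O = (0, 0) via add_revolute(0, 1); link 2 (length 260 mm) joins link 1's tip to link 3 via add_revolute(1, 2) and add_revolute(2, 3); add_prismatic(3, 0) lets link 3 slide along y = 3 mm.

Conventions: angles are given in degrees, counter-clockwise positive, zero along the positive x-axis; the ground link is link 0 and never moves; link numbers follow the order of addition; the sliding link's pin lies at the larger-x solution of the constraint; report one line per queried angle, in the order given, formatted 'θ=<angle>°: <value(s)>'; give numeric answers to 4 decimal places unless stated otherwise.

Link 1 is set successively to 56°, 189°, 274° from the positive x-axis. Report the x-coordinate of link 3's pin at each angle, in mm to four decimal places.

geometry: r = 26 mm, L = 260 mm, e = 3 mm
θ=56°: crank pin P = (r cos θ, r sin θ) = (14.539015, 21.554977)
θ=56°: h = r sin θ − e = 21.554977 − 3 = 18.554977
θ=56°: x = r cos θ + √(L² − h²) = 14.539015 + 259.337064 = 273.876080
θ=189°: crank pin P = (r cos θ, r sin θ) = (-25.679897, -4.067296)
θ=189°: h = r sin θ − e = -4.067296 − 3 = -7.067296
θ=189°: x = r cos θ + √(L² − h²) = -25.679897 + 259.903931 = 234.224034
θ=274°: crank pin P = (r cos θ, r sin θ) = (1.813668, -25.936665)
θ=274°: h = r sin θ − e = -25.936665 − 3 = -28.936665
θ=274°: x = r cos θ + √(L² − h²) = 1.813668 + 258.384731 = 260.198400

θ=56°: 273.8761
θ=189°: 234.2240
θ=274°: 260.1984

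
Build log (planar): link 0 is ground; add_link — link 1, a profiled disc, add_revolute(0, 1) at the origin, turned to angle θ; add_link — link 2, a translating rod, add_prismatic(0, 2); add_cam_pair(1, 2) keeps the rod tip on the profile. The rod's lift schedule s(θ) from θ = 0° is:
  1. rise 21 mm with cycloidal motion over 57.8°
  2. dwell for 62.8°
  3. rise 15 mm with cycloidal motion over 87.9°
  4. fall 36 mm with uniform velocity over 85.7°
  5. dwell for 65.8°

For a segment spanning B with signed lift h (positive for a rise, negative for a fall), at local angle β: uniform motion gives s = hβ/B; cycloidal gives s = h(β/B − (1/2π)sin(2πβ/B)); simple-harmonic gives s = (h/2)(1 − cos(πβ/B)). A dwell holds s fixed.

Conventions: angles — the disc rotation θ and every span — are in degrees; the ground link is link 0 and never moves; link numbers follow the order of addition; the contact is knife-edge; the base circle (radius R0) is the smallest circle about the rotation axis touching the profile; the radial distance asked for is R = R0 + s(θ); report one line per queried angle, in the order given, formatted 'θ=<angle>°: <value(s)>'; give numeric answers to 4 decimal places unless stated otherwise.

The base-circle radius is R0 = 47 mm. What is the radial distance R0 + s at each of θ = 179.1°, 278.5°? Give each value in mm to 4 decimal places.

seg 1 [0°–57.8°] cycloidal, h=21: full span → s += 21 → s = 21.0000
seg 2 [57.8°–120.6°] dwell: s stays 21.0000
seg 3 [120.6°–208.5°] cycloidal, h=15: θ=179.1° here. β=58.5, B=87.9. 15·(0.6655 − sin(2π·0.6655)/(2π)) = 12.0418 → s = 33.0418
seg 3 [120.6°–208.5°] cycloidal, h=15: full span → s += 15 → s = 36.0000
seg 4 [208.5°–294.2°] uniform, h=-36: θ=278.5° here. β=70, B=85.7. -36·70/85.7 = -29.4049 → s = 6.5951
θ=179.1°: R = R0 + s = 47 + 33.0418 = 80.0418
θ=278.5°: R = R0 + s = 47 + 6.5951 = 53.5951

θ=179.1°: 80.0418
θ=278.5°: 53.5951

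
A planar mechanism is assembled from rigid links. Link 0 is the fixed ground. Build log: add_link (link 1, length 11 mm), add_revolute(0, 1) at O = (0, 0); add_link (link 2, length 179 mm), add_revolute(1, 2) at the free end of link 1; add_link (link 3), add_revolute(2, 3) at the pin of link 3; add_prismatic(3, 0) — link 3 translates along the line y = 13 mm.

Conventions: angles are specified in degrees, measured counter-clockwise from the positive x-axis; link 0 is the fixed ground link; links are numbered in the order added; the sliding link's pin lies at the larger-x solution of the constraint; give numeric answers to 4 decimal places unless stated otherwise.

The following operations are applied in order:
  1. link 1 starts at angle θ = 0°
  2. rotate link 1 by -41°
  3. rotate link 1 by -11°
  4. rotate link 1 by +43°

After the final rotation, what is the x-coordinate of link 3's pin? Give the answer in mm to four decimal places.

geometry: r = 11 mm, L = 179 mm, e = 13 mm; θ starts at 0°
rotate link 1 by -41°: θ ← 0° -41° = -41°
rotate link 1 by -11°: θ ← -41° -11° = -52°
rotate link 1 by +43°: θ ← -52° +43° = -9°
crank pin P = (r cos θ, r sin θ) = (10.864572, -1.720779)
h = r sin θ − e = -1.720779 − 13 = -14.720779
x = r cos θ + √(L² − h²) = 10.864572 + 178.393662 = 189.258234

189.2582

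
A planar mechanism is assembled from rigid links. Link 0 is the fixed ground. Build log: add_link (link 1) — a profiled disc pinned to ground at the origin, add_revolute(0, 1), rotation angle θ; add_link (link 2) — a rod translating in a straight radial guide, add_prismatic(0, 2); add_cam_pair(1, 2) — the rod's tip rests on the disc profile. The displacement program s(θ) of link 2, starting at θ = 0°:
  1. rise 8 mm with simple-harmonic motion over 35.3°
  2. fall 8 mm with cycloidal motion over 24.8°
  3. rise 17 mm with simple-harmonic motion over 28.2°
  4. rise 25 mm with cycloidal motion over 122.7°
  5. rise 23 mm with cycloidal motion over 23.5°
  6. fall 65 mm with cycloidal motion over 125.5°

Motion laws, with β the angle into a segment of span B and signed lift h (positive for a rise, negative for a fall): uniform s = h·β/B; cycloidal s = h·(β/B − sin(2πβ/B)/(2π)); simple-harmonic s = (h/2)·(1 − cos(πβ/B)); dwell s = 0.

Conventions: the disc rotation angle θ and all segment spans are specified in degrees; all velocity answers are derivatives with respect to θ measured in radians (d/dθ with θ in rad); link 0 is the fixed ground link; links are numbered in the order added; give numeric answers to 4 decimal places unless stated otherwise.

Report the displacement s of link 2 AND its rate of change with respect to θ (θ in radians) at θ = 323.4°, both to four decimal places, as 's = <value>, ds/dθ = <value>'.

seg 1 [0°–35.3°] simple-harmonic, h=8: full span → s += 8 → s = 8.0000
seg 2 [35.3°–60.1°] cycloidal, h=-8: full span → s += -8 → s = 0.0000
seg 3 [60.1°–88.3°] simple-harmonic, h=17: full span → s += 17 → s = 17.0000
seg 4 [88.3°–211°] cycloidal, h=25: full span → s += 25 → s = 42.0000
seg 5 [211°–234.5°] cycloidal, h=23: full span → s += 23 → s = 65.0000
seg 6 [234.5°–360°] cycloidal, h=-65: θ=323.4° here. β=88.9, B=125.5. -65·(0.7084 − sin(2π·0.7084)/(2π)) = -56.0370 → s = 8.9630
velocity in seg [234.5°–360°] (cycloidal), θ in radians: β = 88.9° = 1.5516 rad, B = 125.5° = 2.1904 rad; ds/dθ = (h/B)(1 − cos(2πβ/B)) = ((-65)/2.1904)(1 − cos(2π·0.7084)) = -37.349608 mm/rad

s = 8.9630, ds/dθ = -37.3496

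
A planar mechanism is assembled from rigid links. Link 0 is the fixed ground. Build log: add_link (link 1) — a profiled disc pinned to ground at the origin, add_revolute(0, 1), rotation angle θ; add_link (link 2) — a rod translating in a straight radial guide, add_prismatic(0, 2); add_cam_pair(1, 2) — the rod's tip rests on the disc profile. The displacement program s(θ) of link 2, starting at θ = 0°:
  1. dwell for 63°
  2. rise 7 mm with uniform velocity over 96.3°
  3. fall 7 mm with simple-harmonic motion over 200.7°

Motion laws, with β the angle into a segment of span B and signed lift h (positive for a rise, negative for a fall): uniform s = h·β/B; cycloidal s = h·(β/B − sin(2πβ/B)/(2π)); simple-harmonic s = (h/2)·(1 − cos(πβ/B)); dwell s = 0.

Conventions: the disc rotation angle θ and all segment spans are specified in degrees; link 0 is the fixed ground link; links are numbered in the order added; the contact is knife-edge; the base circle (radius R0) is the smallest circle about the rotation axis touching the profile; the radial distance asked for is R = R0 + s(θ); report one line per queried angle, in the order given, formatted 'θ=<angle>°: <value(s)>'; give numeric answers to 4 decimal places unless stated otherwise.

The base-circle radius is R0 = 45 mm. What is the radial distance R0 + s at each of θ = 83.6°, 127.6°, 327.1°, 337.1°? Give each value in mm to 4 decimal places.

seg 1 [0°–63°] dwell: s stays 0.0000
seg 2 [63°–159.3°] uniform, h=7: θ=83.6° here. β=20.6, B=96.3. 7·20.6/96.3 = 1.4974 → s = 1.4974
seg 2 [63°–159.3°] uniform, h=7: θ=127.6° here. β=64.6, B=96.3. 7·64.6/96.3 = 4.6957 → s = 4.6957
seg 2 [63°–159.3°] uniform, h=7: full span → s += 7 → s = 7.0000
seg 3 [159.3°–360°] simple-harmonic, h=-7: θ=327.1° here. β=167.8, B=200.7. -7/2·(1 − cos(π·0.8361)) = -6.5460 → s = 0.4540
seg 3 [159.3°–360°] simple-harmonic, h=-7: θ=337.1° here. β=177.8, B=200.7. -7/2·(1 − cos(π·0.8859)) = -6.7775 → s = 0.2225
θ=83.6°: R = R0 + s = 45 + 1.4974 = 46.4974
θ=127.6°: R = R0 + s = 45 + 4.6957 = 49.6957
θ=327.1°: R = R0 + s = 45 + 0.4540 = 45.4540
θ=337.1°: R = R0 + s = 45 + 0.2225 = 45.2225

θ=83.6°: 46.4974
θ=127.6°: 49.6957
θ=327.1°: 45.4540
θ=337.1°: 45.2225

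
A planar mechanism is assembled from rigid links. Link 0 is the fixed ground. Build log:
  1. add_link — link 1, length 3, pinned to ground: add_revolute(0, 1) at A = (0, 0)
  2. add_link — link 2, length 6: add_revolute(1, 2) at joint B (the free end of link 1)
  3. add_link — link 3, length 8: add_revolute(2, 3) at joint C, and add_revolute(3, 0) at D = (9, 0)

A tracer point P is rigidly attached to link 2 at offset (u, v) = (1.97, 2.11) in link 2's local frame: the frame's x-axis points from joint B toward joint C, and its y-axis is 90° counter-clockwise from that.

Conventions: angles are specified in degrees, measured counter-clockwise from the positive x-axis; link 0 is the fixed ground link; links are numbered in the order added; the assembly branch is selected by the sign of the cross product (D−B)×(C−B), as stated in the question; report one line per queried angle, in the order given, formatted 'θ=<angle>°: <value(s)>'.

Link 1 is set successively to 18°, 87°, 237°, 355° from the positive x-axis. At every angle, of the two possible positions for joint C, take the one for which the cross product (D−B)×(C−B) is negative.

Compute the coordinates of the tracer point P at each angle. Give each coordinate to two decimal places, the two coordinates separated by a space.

A=(0,0), D=(9.00,0)
θ=18°: B = A + 3.00·(cos18°, sin18°) = (2.8532, 0.9271)
θ=18°: |BD| = 6.2163
θ=18°: circle(B,6.00) ∩ circle(D,8.00): a=0.8560, h=5.9386
θ=18°:   candidates: C₊=(4.5853,6.6716) cross=36.917; C₋=(2.8140,-5.0728) cross=-36.917
θ=18°:   branch - wants cross < 0 → take C=(2.8140,-5.0728) (cross=-36.917)
θ=18°: ex = (C−B)/|BC| = (-0.0065,-1.0000); ey = (1.0000,-0.0065)
θ=18°: P = B + 1.97·ex + 2.11·ey = (4.9503,-1.0567)
θ=87°: B = A + 3.00·(cos87°, sin87°) = (0.1570, 2.9959)
θ=87°: |BD| = 9.3367
θ=87°: circle(B,6.00) ∩ circle(D,8.00): a=3.1689, h=5.0949
θ=87°:   candidates: C₊=(4.7931,6.8046) cross=47.570; C₋=(1.5235,-2.8464) cross=-47.570
θ=87°:   branch - wants cross < 0 → take C=(1.5235,-2.8464) (cross=-47.570)
θ=87°: ex = (C−B)/|BC| = (0.2278,-0.9737); ey = (0.9737,0.2278)
θ=87°: P = B + 1.97·ex + 2.11·ey = (2.6602,1.5582)
θ=237°: B = A + 3.00·(cos237°, sin237°) = (-1.6339, -2.5160)
θ=237°: |BD| = 10.9275
θ=237°: circle(B,6.00) ∩ circle(D,8.00): a=4.1826, h=4.3019
θ=237°:   candidates: C₊=(1.4458,2.6333) cross=47.009; C₋=(3.4268,-5.7393) cross=-47.009
θ=237°:   branch - wants cross < 0 → take C=(3.4268,-5.7393) (cross=-47.009)
θ=237°: ex = (C−B)/|BC| = (0.8434,-0.5372); ey = (0.5372,0.8434)
θ=237°: P = B + 1.97·ex + 2.11·ey = (1.1612,-1.7946)
θ=355°: B = A + 3.00·(cos355°, sin355°) = (2.9886, -0.2615)
θ=355°: |BD| = 6.0171
θ=355°: circle(B,6.00) ∩ circle(D,8.00): a=0.6818, h=5.9611
θ=355°:   candidates: C₊=(3.4108,5.7237) cross=35.869; C₋=(3.9288,-6.1873) cross=-35.869
θ=355°:   branch - wants cross < 0 → take C=(3.9288,-6.1873) (cross=-35.869)
θ=355°: ex = (C−B)/|BC| = (0.1567,-0.9876); ey = (0.9876,0.1567)
θ=355°: P = B + 1.97·ex + 2.11·ey = (5.3812,-1.8765)

θ=18°: 4.95 -1.06
θ=87°: 2.66 1.56
θ=237°: 1.16 -1.79
θ=355°: 5.38 -1.88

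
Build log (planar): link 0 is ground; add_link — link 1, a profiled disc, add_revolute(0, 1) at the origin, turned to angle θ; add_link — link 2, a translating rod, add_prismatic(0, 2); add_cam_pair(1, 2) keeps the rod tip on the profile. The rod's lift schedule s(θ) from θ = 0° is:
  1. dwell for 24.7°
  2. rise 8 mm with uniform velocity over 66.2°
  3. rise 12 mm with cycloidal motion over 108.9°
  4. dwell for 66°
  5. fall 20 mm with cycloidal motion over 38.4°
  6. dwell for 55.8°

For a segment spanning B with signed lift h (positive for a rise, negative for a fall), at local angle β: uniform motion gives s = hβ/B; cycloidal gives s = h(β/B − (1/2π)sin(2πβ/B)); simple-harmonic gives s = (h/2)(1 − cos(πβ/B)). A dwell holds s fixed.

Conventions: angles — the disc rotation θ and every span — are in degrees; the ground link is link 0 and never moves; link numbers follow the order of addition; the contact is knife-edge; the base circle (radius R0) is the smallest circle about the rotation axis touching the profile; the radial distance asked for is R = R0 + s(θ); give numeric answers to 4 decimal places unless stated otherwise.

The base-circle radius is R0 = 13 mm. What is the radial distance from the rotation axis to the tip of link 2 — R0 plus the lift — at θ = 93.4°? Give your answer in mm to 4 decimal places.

seg 1 [0°–24.7°] dwell: s stays 0.0000
seg 2 [24.7°–90.9°] uniform, h=8: full span → s += 8 → s = 8.0000
seg 3 [90.9°–199.8°] cycloidal, h=12: θ=93.4° here. β=2.5, B=108.9. 12·(0.0230 − sin(2π·0.0230)/(2π)) = 0.0010 → s = 8.0010
R = R0 + s = 13 + 8.0010 = 21.0010

21.0010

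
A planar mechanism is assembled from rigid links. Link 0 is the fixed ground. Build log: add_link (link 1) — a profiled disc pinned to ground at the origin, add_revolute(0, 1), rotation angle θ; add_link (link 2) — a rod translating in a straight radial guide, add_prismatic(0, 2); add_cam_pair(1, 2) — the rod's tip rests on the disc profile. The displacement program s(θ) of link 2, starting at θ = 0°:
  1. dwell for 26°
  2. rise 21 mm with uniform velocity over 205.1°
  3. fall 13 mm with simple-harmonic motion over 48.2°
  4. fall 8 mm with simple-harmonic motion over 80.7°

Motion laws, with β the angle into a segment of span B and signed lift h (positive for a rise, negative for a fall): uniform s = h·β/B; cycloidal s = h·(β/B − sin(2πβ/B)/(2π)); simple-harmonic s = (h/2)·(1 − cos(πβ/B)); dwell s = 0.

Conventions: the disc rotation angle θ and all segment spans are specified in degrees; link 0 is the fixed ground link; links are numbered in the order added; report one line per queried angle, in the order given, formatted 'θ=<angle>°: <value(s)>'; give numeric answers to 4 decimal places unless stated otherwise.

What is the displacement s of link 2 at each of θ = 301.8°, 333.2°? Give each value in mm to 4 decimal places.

seg 1 [0°–26°] dwell: s stays 0.0000
seg 2 [26°–231.1°] uniform, h=21: full span → s += 21 → s = 21.0000
seg 3 [231.1°–279.3°] simple-harmonic, h=-13: full span → s += -13 → s = 8.0000
seg 4 [279.3°–360°] simple-harmonic, h=-8: θ=301.8° here. β=22.5, B=80.7. -8/2·(1 − cos(π·0.2788)) = -1.4388 → s = 6.5612
seg 4 [279.3°–360°] simple-harmonic, h=-8: θ=333.2° here. β=53.9, B=80.7. -8/2·(1 − cos(π·0.6679)) = -6.0135 → s = 1.9865

θ=301.8°: 6.5612
θ=333.2°: 1.9865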